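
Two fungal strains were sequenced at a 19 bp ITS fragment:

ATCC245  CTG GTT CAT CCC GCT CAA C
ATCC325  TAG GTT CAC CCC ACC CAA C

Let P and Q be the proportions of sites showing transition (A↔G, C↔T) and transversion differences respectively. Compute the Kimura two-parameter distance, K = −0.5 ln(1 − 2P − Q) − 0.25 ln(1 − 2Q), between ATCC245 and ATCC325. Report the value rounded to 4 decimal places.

Differing sites — 1:C/T (Ti); 2:T/A (Tv); 9:T/C (Ti); 13:G/A (Ti); 15:T/C (Ti).
Of the 5 differences, 4 transitions and 1 transversion over 19 sites: P = 4/19 = 0.210526, Q = 1/19 = 0.052632.
d = −0.5·ln(0.526316) − 0.25·ln(0.894736) = −0.5·(-0.641853) − 0.25·(-0.111227) = 0.3487.

0.3487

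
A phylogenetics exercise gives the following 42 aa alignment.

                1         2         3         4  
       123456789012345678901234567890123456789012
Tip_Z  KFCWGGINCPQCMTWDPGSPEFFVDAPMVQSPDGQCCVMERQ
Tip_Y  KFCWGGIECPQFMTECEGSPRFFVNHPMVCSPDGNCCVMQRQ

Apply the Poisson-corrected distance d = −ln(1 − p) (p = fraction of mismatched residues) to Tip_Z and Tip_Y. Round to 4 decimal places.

Mismatches occur at site 8 (N→E), site 12 (C→F), site 15 (W→E), site 16 (D→C), site 17 (P→E), site 21 (E→R), site 25 (D→N), site 26 (A→H), site 30 (Q→C), site 35 (Q→N), site 40 (E→Q).
p = 11/42 = 0.261905.
d = −ln(1 − 0.261905) = −ln(0.738095) = 0.3037.

0.3037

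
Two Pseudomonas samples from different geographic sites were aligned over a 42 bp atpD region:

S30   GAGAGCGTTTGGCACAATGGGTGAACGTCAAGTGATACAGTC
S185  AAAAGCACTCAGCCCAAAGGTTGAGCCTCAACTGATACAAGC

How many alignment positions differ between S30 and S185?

Mismatches occur at site 1 (G/A), site 3 (G/A), site 7 (G/A), site 8 (T/C), site 10 (T/C), site 11 (G/A), site 14 (A/C), site 18 (T/A), site 21 (G/T), site 25 (A/G), site 27 (G/C), site 32 (G/C), site 40 (G/A), site 41 (T/G).
That gives 14 mismatches out of 42 aligned sites, so the Hamming distance is 14.

14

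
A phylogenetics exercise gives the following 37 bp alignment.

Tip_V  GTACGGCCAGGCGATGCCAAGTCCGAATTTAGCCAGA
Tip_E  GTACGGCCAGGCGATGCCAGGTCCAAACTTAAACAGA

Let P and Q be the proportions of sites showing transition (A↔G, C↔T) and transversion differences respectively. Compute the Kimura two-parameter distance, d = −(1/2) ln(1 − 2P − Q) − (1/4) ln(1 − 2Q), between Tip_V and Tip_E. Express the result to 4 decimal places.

The sequences differ at positions 20 (A/G, transition), 25 (G/A, transition), 28 (T/C, transition), 32 (G/A, transition), 33 (C/A, transversion).
Of the 5 differences, 4 transitions and 1 transversion over 37 sites: P = 4/37 = 0.108108, Q = 1/37 = 0.027027.
d = −0.5·ln(0.756757) − 0.25·ln(0.945946) = −0.5·(-0.278713) − 0.25·(-0.055570) = 0.1532.

0.1532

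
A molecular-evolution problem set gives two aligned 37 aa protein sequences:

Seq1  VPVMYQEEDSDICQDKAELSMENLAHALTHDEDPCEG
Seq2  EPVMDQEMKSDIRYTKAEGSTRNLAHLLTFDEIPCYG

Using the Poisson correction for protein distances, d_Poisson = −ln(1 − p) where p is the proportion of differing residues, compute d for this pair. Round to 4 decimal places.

Mismatches occur at site 1 (V/E), site 5 (Y/D), site 8 (E/M), site 9 (D/K), site 13 (C/R), site 14 (Q/Y), site 15 (D/T), site 19 (L/G), site 21 (M/T), site 22 (E/R), site 27 (A/L), site 30 (H/F), site 33 (D/I), site 36 (E/Y).
p = 14/37 = 0.378378.
d = −ln(1 − 0.378378) = −ln(0.621622) = 0.4754.

0.4754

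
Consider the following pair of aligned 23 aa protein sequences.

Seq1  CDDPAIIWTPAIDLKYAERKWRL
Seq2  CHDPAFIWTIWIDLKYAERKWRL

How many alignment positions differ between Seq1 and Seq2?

4

Differing sites — 2:D/H; 6:I/F; 10:P/I; 11:A/W.
That gives 4 mismatches out of 23 aligned sites, so the Hamming distance is 4.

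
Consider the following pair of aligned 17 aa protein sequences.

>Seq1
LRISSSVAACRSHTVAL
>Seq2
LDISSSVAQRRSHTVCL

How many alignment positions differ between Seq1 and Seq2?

The sequences differ at positions 2 (R/D), 9 (A/Q), 10 (C/R), 16 (A/C).
That gives 4 mismatches out of 17 aligned sites, so the Hamming distance is 4.

4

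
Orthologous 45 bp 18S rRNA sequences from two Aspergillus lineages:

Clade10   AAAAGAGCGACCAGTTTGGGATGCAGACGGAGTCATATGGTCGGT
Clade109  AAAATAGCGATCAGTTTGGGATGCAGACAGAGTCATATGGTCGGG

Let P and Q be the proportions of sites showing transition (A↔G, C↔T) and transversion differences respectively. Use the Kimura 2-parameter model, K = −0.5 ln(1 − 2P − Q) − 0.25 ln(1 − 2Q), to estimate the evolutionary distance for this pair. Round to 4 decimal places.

The sequences differ at positions 5 (G/T, transversion), 11 (C/T, transition), 29 (G/A, transition), 45 (T/G, transversion).
Of the 4 differences, 2 transitions and 2 transversions over 45 sites: P = 2/45 = 0.044444, Q = 2/45 = 0.044444.
d = −0.5·ln(0.866668) − 0.25·ln(0.911112) = −0.5·(-0.143099) − 0.25·(-0.093089) = 0.0948.

0.0948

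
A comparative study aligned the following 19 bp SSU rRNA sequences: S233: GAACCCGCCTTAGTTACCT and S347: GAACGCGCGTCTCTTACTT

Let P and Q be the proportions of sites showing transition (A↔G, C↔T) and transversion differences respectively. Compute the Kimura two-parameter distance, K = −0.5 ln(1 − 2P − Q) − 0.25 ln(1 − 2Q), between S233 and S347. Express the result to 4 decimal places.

0.4099

Differing sites — 5:C/G (Tv); 9:C/G (Tv); 11:T/C (Ti); 12:A/T (Tv); 13:G/C (Tv); 18:C/T (Ti).
Of the 6 differences, 2 transitions and 4 transversions over 19 sites: P = 2/19 = 0.105263, Q = 4/19 = 0.210526.
d = −0.5·ln(0.578948) − 0.25·ln(0.578948) = −0.5·(-0.546543) − 0.25·(-0.546543) = 0.4099.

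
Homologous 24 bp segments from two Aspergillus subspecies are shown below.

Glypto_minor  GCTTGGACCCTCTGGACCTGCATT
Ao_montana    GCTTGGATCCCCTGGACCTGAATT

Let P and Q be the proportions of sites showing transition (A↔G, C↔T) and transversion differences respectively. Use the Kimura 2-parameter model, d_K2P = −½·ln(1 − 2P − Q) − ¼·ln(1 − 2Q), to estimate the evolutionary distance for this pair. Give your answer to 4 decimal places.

0.1386

Differing sites — 8:C/T (Ti); 11:T/C (Ti); 21:C/A (Tv).
Of the 3 differences, 2 transitions and 1 transversion over 24 sites: P = 2/24 = 0.083333, Q = 1/24 = 0.041667.
d = −0.5·ln(0.791667) − 0.25·ln(0.916666) = −0.5·(-0.233614) − 0.25·(-0.087012) = 0.1386.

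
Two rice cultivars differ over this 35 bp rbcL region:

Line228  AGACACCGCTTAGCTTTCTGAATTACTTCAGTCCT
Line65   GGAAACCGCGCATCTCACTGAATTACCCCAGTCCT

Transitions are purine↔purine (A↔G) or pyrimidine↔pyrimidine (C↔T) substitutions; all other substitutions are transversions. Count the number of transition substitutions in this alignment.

Mismatches occur at site 1 (A→G, transition), site 4 (C→A, transversion), site 10 (T→G, transversion), site 11 (T→C, transition), site 13 (G→T, transversion), site 16 (T→C, transition), site 17 (T→A, transversion), site 27 (T→C, transition), site 28 (T→C, transition).
Of the 9 differences, 5 transitions and 4 transversions, so the answer is 5.

5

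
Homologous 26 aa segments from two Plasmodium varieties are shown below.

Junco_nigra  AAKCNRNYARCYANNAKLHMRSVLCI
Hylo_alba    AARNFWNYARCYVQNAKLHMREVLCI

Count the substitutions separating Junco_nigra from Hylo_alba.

Mismatches occur at site 3 (K↔R), site 4 (C↔N), site 5 (N↔F), site 6 (R↔W), site 13 (A↔V), site 14 (N↔Q), site 22 (S↔E).
That gives 7 mismatches out of 26 aligned sites, so the Hamming distance is 7.

7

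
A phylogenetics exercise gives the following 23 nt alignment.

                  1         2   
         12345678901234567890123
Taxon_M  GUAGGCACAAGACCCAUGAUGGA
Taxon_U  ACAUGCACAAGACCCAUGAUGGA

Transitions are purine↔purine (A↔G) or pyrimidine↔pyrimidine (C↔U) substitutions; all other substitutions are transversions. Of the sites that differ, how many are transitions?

Mismatches occur at site 1 (G/A, transition), site 2 (U/C, transition), site 4 (G/U, transversion).
Of the 3 differences, 2 transitions and 1 transversion, so the answer is 2.

2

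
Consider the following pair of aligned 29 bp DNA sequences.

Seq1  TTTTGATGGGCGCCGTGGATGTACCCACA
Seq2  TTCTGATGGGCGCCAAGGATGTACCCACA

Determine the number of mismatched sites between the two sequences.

3

The sequences differ at positions 3 (T/C), 15 (G/A), 16 (T/A).
That gives 3 mismatches out of 29 aligned sites, so the Hamming distance is 3.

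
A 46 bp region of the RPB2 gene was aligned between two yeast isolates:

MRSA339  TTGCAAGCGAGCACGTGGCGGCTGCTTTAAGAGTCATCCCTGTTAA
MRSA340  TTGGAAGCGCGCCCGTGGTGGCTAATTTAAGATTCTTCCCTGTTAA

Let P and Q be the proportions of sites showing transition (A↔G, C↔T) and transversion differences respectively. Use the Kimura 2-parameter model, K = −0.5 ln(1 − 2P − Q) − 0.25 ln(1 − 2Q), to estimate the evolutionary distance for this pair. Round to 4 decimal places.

0.1981

Differing sites — 4:C/G (Tv); 10:A/C (Tv); 13:A/C (Tv); 19:C/T (Ti); 24:G/A (Ti); 25:C/A (Tv); 33:G/T (Tv); 36:A/T (Tv).
Of the 8 differences, 2 transitions and 6 transversions over 46 sites: P = 2/46 = 0.043478, Q = 6/46 = 0.130435.
d = −0.5·ln(0.782609) − 0.25·ln(0.739130) = −0.5·(-0.245122) − 0.25·(-0.302281) = 0.1981.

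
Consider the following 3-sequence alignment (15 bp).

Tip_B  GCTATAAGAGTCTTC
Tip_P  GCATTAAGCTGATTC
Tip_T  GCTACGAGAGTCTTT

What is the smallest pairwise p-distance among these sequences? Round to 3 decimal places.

0.200

Pairwise Hamming distances:
  Tip_B vs Tip_P: 6
  Tip_B vs Tip_T: 3
  Tip_P vs Tip_T: 9
The smallest is 3 mismatches, between Tip_B and Tip_T; p = 3/15 = 0.200.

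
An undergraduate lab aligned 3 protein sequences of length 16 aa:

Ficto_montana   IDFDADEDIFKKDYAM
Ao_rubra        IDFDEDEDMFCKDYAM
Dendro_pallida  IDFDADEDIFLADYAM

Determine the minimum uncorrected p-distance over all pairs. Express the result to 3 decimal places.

0.125

Pairwise Hamming distances:
  Ficto_montana vs Ao_rubra: 3
  Ficto_montana vs Dendro_pallida: 2
  Ao_rubra vs Dendro_pallida: 4
The smallest is 2 mismatches, between Ficto_montana and Dendro_pallida; p = 2/16 = 0.125.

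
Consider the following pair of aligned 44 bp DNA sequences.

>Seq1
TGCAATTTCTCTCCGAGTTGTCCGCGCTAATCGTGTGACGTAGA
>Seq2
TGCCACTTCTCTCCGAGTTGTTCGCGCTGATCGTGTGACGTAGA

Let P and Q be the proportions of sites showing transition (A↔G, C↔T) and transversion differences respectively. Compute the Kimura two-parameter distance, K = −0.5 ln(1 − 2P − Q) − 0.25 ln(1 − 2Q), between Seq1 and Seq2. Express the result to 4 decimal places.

Mismatches occur at site 4 (A↔C, transversion), site 6 (T↔C, transition), site 22 (C↔T, transition), site 29 (A↔G, transition).
Of the 4 differences, 3 transitions and 1 transversion over 44 sites: P = 3/44 = 0.068182, Q = 1/44 = 0.022727.
d = −0.5·ln(0.840909) − 0.25·ln(0.954546) = −0.5·(-0.173272) − 0.25·(-0.046519) = 0.0983.

0.0983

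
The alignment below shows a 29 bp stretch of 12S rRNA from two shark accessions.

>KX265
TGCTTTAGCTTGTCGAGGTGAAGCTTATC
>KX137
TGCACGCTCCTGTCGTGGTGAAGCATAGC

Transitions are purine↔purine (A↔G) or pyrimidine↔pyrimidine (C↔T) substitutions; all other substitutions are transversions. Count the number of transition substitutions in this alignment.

2

Mismatches occur at site 4 (T↔A, transversion), site 5 (T↔C, transition), site 6 (T↔G, transversion), site 7 (A↔C, transversion), site 8 (G↔T, transversion), site 10 (T↔C, transition), site 16 (A↔T, transversion), site 25 (T↔A, transversion), site 28 (T↔G, transversion).
Of the 9 differences, 2 transitions and 7 transversions, so the answer is 2.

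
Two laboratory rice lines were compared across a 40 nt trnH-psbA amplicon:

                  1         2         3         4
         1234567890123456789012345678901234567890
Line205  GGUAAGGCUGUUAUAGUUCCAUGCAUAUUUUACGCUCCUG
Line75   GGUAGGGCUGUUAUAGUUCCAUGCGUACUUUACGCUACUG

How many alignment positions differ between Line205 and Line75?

Mismatches occur at site 5 (A/G), site 25 (A/G), site 28 (U/C), site 37 (C/A).
That gives 4 mismatches out of 40 aligned sites, so the Hamming distance is 4.

4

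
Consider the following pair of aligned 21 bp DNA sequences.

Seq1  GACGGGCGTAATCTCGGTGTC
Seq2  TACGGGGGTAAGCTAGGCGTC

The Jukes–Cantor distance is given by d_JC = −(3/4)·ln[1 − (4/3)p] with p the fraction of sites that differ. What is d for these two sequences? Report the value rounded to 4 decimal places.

Differing sites — 1:G/T; 7:C/G; 12:T/G; 15:C/A; 18:T/C.
p = 5/21 = 0.238095.
d = −0.75 · ln(1 − (4/3)·0.238095) = −0.75 · ln(0.682540) = −0.75 · (-0.381934) = 0.2865.

0.2865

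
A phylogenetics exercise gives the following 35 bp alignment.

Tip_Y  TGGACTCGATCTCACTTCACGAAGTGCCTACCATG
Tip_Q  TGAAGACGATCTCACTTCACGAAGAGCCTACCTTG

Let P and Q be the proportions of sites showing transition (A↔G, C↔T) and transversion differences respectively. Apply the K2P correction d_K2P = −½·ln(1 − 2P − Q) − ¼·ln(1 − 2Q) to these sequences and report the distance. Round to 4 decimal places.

The sequences differ at positions 3 (G/A, transition), 5 (C/G, transversion), 6 (T/A, transversion), 25 (T/A, transversion), 33 (A/T, transversion).
Of the 5 differences, 1 transition and 4 transversions over 35 sites: P = 1/35 = 0.028571, Q = 4/35 = 0.114286.
d = −0.5·ln(0.828572) − 0.25·ln(0.771428) = −0.5·(-0.188052) − 0.25·(-0.259512) = 0.1589.

0.1589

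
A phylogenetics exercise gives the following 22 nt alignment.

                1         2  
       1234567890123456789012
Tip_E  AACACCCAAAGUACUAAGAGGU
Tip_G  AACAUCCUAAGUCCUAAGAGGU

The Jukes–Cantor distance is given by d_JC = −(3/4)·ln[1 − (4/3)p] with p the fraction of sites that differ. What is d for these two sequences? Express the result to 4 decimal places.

The sequences differ at positions 5 (C/U), 8 (A/U), 13 (A/C).
p = 3/22 = 0.136364.
d = −0.75 · ln(1 − (4/3)·0.136364) = −0.75 · ln(0.818181) = −0.75 · (-0.200672) = 0.1505.

0.1505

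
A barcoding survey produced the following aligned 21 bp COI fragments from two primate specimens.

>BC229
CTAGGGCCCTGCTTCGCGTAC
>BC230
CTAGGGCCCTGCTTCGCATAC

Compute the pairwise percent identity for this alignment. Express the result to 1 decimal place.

95.2%

Differing sites — 18:G/A.
20 of the 21 sites match, so the percent identity is 20/21 × 100 = 95.2%.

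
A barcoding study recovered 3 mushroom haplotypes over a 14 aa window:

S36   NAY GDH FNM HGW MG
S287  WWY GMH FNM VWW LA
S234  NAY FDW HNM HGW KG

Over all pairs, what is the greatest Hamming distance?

Pairwise Hamming distances:
  S36 vs S287: 7
  S36 vs S234: 4
  S287 vs S234: 10
The largest is 10, between S287 and S234.

10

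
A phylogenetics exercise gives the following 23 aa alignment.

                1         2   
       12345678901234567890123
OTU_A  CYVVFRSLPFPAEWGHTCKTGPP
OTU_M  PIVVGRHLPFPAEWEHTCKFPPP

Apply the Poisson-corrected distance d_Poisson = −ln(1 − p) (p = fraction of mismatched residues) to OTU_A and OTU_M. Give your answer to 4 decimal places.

The sequences differ at positions 1 (C/P), 2 (Y/I), 5 (F/G), 7 (S/H), 15 (G/E), 20 (T/F), 21 (G/P).
p = 7/23 = 0.304348.
d = −ln(1 − 0.304348) = −ln(0.695652) = 0.3629.

0.3629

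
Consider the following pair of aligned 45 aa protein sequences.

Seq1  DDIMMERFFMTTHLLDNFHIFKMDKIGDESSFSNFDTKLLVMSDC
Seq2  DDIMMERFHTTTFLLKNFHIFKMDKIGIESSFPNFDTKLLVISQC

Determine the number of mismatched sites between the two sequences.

8

Differing sites — 9:F/H; 10:M/T; 13:H/F; 16:D/K; 28:D/I; 33:S/P; 42:M/I; 44:D/Q.
That gives 8 mismatches out of 45 aligned sites, so the Hamming distance is 8.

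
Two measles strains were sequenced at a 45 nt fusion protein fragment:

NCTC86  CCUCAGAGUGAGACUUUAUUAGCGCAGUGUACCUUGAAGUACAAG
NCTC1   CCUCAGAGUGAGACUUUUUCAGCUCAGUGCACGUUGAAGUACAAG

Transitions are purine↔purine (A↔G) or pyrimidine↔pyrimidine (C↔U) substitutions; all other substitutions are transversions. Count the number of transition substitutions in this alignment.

The sequences differ at positions 18 (A/U, transversion), 20 (U/C, transition), 24 (G/U, transversion), 30 (U/C, transition), 33 (C/G, transversion).
Of the 5 differences, 2 transitions and 3 transversions, so the answer is 2.

2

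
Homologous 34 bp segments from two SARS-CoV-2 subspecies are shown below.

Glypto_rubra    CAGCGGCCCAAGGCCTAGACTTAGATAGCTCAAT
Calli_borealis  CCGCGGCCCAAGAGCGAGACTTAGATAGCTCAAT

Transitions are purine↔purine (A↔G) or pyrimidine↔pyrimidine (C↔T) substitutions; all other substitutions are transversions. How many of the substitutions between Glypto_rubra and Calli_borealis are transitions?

1

Mismatches occur at site 2 (A↔C, transversion), site 13 (G↔A, transition), site 14 (C↔G, transversion), site 16 (T↔G, transversion).
Of the 4 differences, 1 transition and 3 transversions, so the answer is 1.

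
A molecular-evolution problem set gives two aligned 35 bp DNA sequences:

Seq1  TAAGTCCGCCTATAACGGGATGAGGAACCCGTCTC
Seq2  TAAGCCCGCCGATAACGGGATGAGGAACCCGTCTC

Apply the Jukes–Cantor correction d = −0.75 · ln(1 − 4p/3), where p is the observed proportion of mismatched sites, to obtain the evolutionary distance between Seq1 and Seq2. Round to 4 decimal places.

The sequences differ at positions 5 (T/C), 11 (T/G).
p = 2/35 = 0.057143.
d = −0.75 · ln(1 − (4/3)·0.057143) = −0.75 · ln(0.923809) = −0.75 · (-0.079250) = 0.0594.

0.0594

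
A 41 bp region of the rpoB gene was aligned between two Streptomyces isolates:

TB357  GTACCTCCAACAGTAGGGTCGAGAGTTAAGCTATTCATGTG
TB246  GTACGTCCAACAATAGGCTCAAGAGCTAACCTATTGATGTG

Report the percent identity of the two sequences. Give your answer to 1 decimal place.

Differing sites — 5:C/G; 13:G/A; 18:G/C; 21:G/A; 26:T/C; 30:G/C; 36:C/G.
34 of the 41 sites match, so the percent identity is 34/41 × 100 = 82.9%.

82.9%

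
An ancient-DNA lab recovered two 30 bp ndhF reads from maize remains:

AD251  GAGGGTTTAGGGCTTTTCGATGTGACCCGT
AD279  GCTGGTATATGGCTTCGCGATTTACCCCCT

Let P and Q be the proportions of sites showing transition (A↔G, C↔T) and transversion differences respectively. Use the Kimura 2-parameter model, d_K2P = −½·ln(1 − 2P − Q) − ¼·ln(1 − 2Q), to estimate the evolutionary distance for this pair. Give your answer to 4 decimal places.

The sequences differ at positions 2 (A/C, transversion), 3 (G/T, transversion), 7 (T/A, transversion), 10 (G/T, transversion), 16 (T/C, transition), 17 (T/G, transversion), 22 (G/T, transversion), 24 (G/A, transition), 25 (A/C, transversion), 29 (G/C, transversion).
Of the 10 differences, 2 transitions and 8 transversions over 30 sites: P = 2/30 = 0.066667, Q = 8/30 = 0.266667.
d = −0.5·ln(0.599999) − 0.25·ln(0.466666) = −0.5·(-0.510827) − 0.25·(-0.762141) = 0.4459.

0.4459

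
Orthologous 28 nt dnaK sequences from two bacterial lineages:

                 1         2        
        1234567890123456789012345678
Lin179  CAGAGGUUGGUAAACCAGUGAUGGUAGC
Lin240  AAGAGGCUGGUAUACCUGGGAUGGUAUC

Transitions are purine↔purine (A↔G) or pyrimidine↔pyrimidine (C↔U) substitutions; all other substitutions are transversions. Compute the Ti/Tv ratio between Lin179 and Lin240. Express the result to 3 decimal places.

Differing sites — 1:C/A (Tv); 7:U/C (Ti); 13:A/U (Tv); 17:A/U (Tv); 19:U/G (Tv); 27:G/U (Tv).
Of the 6 differences, 1 transition and 5 transversions, so Ti/Tv = 1/5 = 0.200.

0.200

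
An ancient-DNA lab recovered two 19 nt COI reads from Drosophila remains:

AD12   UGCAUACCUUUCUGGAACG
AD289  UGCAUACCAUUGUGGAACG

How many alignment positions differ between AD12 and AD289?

The sequences differ at positions 9 (U/A), 12 (C/G).
That gives 2 mismatches out of 19 aligned sites, so the Hamming distance is 2.

2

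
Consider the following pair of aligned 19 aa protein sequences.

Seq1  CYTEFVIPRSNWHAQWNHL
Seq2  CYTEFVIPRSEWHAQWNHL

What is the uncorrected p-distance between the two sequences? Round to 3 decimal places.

A single mismatch occurs at site 11 (N→E).
There are 1 differences over 19 sites, so p = 1/19 = 0.053.

0.053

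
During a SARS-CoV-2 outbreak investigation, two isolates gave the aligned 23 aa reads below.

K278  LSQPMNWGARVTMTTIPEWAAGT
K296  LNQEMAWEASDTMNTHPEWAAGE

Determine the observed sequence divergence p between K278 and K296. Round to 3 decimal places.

0.391

Differing sites — 2:S/N; 4:P/E; 6:N/A; 8:G/E; 10:R/S; 11:V/D; 14:T/N; 16:I/H; 23:T/E.
There are 9 differences over 23 sites, so p = 9/23 = 0.391.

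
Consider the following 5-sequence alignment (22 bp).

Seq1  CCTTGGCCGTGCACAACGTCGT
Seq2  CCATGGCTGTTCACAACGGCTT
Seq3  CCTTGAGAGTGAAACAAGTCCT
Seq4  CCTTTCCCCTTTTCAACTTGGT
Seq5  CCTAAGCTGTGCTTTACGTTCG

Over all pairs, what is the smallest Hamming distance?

Pairwise Hamming distances:
  Seq1 vs Seq2: 5
  Seq1 vs Seq3: 8
  Seq1 vs Seq4: 8
  Seq1 vs Seq5: 9
  Seq2 vs Seq3: 11
  Seq2 vs Seq4: 11
  Seq2 vs Seq5: 11
  Seq3 vs Seq4: 14
  Seq3 vs Seq5: 12
  Seq4 vs Seq5: 13
The smallest is 5, between Seq1 and Seq2.

5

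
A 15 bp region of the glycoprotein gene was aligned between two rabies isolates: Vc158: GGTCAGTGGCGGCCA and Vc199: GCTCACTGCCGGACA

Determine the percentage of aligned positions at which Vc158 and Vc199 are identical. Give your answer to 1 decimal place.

73.3%

The sequences differ at positions 2 (G/C), 6 (G/C), 9 (G/C), 13 (C/A).
11 of the 15 sites match, so the percent identity is 11/15 × 100 = 73.3%.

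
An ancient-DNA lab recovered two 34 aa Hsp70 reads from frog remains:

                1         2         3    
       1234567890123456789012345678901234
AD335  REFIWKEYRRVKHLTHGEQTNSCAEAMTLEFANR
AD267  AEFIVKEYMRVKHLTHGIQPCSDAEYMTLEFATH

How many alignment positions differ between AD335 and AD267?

Differing sites — 1:R/A; 5:W/V; 9:R/M; 18:E/I; 20:T/P; 21:N/C; 23:C/D; 26:A/Y; 33:N/T; 34:R/H.
That gives 10 mismatches out of 34 aligned sites, so the Hamming distance is 10.

10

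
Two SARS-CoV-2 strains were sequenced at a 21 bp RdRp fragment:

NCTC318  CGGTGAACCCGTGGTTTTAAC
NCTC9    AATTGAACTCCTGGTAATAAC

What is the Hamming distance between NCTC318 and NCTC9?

The sequences differ at positions 1 (C/A), 2 (G/A), 3 (G/T), 9 (C/T), 11 (G/C), 16 (T/A), 17 (T/A).
That gives 7 mismatches out of 21 aligned sites, so the Hamming distance is 7.

7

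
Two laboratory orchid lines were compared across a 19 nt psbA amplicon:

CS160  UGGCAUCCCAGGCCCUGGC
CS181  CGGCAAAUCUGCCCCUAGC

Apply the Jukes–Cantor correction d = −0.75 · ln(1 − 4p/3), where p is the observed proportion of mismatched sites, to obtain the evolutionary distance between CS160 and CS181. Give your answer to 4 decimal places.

0.5068

Differing sites — 1:U/C; 6:U/A; 7:C/A; 8:C/U; 10:A/U; 12:G/C; 17:G/A.
p = 7/19 = 0.368421.
d = −0.75 · ln(1 − (4/3)·0.368421) = −0.75 · ln(0.508772) = −0.75 · (-0.675755) = 0.5068.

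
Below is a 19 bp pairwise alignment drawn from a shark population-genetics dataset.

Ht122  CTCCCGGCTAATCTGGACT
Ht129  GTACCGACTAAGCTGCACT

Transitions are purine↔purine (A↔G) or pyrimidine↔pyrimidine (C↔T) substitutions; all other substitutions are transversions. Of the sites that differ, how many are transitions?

1

Mismatches occur at site 1 (C→G, transversion), site 3 (C→A, transversion), site 7 (G→A, transition), site 12 (T→G, transversion), site 16 (G→C, transversion).
Of the 5 differences, 1 transition and 4 transversions, so the answer is 1.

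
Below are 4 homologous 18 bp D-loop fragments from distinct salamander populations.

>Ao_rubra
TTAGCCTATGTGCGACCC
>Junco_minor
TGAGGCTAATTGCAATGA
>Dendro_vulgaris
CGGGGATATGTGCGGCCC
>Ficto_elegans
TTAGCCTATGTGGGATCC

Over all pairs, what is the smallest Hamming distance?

Pairwise Hamming distances:
  Ao_rubra vs Junco_minor: 8
  Ao_rubra vs Dendro_vulgaris: 6
  Ao_rubra vs Ficto_elegans: 2
  Junco_minor vs Dendro_vulgaris: 10
  Junco_minor vs Ficto_elegans: 8
  Dendro_vulgaris vs Ficto_elegans: 8
The smallest is 2, between Ao_rubra and Ficto_elegans.

2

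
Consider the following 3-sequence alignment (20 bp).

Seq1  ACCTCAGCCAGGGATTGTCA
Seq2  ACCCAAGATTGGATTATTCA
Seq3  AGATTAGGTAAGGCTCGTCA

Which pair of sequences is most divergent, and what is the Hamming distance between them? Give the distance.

11

Pairwise Hamming distances:
  Seq1 vs Seq2: 9
  Seq1 vs Seq3: 8
  Seq2 vs Seq3: 11
The largest is 11, between Seq2 and Seq3.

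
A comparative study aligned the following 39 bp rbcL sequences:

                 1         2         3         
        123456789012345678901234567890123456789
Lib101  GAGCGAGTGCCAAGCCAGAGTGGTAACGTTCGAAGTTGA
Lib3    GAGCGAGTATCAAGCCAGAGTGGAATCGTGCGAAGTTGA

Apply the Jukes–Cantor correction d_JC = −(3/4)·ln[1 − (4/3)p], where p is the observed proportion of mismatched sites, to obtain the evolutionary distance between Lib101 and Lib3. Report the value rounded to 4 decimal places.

The sequences differ at positions 9 (G/A), 10 (C/T), 24 (T/A), 26 (A/T), 30 (T/G).
p = 5/39 = 0.128205.
d = −0.75 · ln(1 − (4/3)·0.128205) = −0.75 · ln(0.829060) = −0.75 · (-0.187463) = 0.1406.

0.1406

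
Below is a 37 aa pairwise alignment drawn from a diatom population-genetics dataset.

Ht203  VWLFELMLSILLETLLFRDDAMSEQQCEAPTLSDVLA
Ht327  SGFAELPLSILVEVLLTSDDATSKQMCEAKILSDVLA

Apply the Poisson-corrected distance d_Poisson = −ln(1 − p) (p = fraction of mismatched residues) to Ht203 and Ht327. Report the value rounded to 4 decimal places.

The sequences differ at positions 1 (V/S), 2 (W/G), 3 (L/F), 4 (F/A), 7 (M/P), 12 (L/V), 14 (T/V), 17 (F/T), 18 (R/S), 22 (M/T), 24 (E/K), 26 (Q/M), 30 (P/K), 31 (T/I).
p = 14/37 = 0.378378.
d = −ln(1 − 0.378378) = −ln(0.621622) = 0.4754.

0.4754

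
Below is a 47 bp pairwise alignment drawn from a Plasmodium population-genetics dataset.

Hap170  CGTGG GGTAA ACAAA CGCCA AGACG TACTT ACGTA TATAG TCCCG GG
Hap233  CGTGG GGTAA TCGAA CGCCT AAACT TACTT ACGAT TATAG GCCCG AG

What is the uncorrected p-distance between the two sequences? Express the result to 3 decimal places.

Differing sites — 11:A/T; 13:A/G; 20:A/T; 22:G/A; 25:G/T; 34:T/A; 35:A/T; 41:T/G; 46:G/A.
There are 9 differences over 47 sites, so p = 9/47 = 0.191.

0.191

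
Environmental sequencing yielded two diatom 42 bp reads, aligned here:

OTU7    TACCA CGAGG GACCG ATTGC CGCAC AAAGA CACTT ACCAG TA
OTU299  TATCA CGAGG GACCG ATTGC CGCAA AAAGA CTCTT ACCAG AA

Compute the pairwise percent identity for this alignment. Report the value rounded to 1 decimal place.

Mismatches occur at site 3 (C↔T), site 25 (C↔A), site 32 (A↔T), site 41 (T↔A).
38 of the 42 sites match, so the percent identity is 38/42 × 100 = 90.5%.

90.5%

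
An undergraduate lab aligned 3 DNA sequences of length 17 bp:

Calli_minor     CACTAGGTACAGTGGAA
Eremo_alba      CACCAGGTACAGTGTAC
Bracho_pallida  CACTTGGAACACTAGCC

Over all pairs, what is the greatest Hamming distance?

7

Pairwise Hamming distances:
  Calli_minor vs Eremo_alba: 3
  Calli_minor vs Bracho_pallida: 6
  Eremo_alba vs Bracho_pallida: 7
The largest is 7, between Eremo_alba and Bracho_pallida.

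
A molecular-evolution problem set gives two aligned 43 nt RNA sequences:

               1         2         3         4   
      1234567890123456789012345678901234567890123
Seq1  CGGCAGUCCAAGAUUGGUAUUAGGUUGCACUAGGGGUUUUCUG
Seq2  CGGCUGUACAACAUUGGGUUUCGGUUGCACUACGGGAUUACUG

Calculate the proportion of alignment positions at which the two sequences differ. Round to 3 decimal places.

The sequences differ at positions 5 (A/U), 8 (C/A), 12 (G/C), 18 (U/G), 19 (A/U), 22 (A/C), 33 (G/C), 37 (U/A), 40 (U/A).
There are 9 differences over 43 sites, so p = 9/43 = 0.209.

0.209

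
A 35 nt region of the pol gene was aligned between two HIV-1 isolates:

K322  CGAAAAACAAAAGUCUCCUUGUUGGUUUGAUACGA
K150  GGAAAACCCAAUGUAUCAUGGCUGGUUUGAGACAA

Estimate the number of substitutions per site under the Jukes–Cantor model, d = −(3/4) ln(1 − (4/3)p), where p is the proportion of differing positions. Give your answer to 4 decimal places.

0.3597

The sequences differ at positions 1 (C/G), 7 (A/C), 9 (A/C), 12 (A/U), 15 (C/A), 18 (C/A), 20 (U/G), 22 (U/C), 31 (U/G), 34 (G/A).
p = 10/35 = 0.285714.
d = −0.75 · ln(1 − (4/3)·0.285714) = −0.75 · ln(0.619048) = −0.75 · (-0.479572) = 0.3597.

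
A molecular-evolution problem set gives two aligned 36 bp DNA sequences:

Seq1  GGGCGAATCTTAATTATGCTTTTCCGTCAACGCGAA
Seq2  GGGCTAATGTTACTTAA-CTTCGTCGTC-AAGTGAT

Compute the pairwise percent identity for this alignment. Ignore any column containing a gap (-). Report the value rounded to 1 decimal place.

Excluding the 2 gap columns leaves 34 comparable sites.
The sequences differ at positions 5 (G/T), 9 (C/G), 13 (A/C), 17 (T/A), 22 (T/C), 23 (T/G), 24 (C/T), 31 (C/A), 33 (C/T), 36 (A/T).
24 of the 34 comparable sites match, so the percent identity is 24/34 × 100 = 70.6%.

70.6%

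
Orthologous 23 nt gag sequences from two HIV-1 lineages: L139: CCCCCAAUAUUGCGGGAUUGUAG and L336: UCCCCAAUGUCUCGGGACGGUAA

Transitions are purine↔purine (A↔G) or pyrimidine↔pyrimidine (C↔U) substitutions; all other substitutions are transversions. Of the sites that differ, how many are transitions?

Mismatches occur at site 1 (C/U, transition), site 9 (A/G, transition), site 11 (U/C, transition), site 12 (G/U, transversion), site 18 (U/C, transition), site 19 (U/G, transversion), site 23 (G/A, transition).
Of the 7 differences, 5 transitions and 2 transversions, so the answer is 5.

5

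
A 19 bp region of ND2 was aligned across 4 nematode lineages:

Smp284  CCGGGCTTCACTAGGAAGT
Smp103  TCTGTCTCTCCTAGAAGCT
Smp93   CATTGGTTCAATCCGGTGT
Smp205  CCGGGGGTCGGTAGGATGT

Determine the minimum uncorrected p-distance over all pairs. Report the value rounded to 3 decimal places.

Pairwise Hamming distances:
  Smp284 vs Smp103: 9
  Smp284 vs Smp93: 9
  Smp284 vs Smp205: 5
  Smp103 vs Smp93: 15
  Smp103 vs Smp205: 12
  Smp93 vs Smp205: 9
The smallest is 5 mismatches, between Smp284 and Smp205; p = 5/19 = 0.263.

0.263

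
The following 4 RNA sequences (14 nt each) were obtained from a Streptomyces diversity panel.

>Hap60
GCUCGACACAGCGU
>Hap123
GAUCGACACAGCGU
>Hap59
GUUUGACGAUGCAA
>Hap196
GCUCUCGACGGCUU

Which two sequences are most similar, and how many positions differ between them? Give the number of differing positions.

1

Pairwise Hamming distances:
  Hap60 vs Hap123: 1
  Hap60 vs Hap59: 7
  Hap60 vs Hap196: 5
  Hap123 vs Hap59: 7
  Hap123 vs Hap196: 6
  Hap59 vs Hap196: 10
The smallest is 1, between Hap60 and Hap123.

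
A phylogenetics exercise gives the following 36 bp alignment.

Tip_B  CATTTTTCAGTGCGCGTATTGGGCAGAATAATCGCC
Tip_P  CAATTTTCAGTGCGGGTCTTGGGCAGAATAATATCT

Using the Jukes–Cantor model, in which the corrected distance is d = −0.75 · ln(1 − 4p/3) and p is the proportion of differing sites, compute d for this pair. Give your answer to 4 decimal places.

0.1885

Differing sites — 3:T/A; 15:C/G; 18:A/C; 33:C/A; 34:G/T; 36:C/T.
p = 6/36 = 0.166667.
d = −0.75 · ln(1 − (4/3)·0.166667) = −0.75 · ln(0.777777) = −0.75 · (-0.251315) = 0.1885.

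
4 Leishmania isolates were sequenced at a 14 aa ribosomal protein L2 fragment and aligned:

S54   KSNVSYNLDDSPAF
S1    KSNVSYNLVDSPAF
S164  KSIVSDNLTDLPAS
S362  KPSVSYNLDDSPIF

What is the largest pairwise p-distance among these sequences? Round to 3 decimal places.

Pairwise Hamming distances:
  S54 vs S1: 1
  S54 vs S164: 5
  S54 vs S362: 3
  S1 vs S164: 5
  S1 vs S362: 4
  S164 vs S362: 7
The largest is 7 mismatches, between S164 and S362; p = 7/14 = 0.500.

0.500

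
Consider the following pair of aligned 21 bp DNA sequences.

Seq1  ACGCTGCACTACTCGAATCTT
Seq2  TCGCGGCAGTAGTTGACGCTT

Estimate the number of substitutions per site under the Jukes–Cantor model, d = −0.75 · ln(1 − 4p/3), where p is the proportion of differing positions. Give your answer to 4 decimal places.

Mismatches occur at site 1 (A↔T), site 5 (T↔G), site 9 (C↔G), site 12 (C↔G), site 14 (C↔T), site 17 (A↔C), site 18 (T↔G).
p = 7/21 = 0.333333.
d = −0.75 · ln(1 − (4/3)·0.333333) = −0.75 · ln(0.555556) = −0.75 · (-0.587786) = 0.4408.

0.4408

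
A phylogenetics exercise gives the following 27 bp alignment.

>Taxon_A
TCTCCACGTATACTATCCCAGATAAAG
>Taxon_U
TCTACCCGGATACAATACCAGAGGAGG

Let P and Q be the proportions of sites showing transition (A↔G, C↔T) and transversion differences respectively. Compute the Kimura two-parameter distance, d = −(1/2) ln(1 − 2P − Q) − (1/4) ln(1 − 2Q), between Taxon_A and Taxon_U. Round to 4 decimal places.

0.3783

The sequences differ at positions 4 (C/A, transversion), 6 (A/C, transversion), 9 (T/G, transversion), 14 (T/A, transversion), 17 (C/A, transversion), 23 (T/G, transversion), 24 (A/G, transition), 26 (A/G, transition).
Of the 8 differences, 2 transitions and 6 transversions over 27 sites: P = 2/27 = 0.074074, Q = 6/27 = 0.222222.
d = −0.5·ln(0.629630) − 0.25·ln(0.555556) = −0.5·(-0.462623) − 0.25·(-0.587786) = 0.3783.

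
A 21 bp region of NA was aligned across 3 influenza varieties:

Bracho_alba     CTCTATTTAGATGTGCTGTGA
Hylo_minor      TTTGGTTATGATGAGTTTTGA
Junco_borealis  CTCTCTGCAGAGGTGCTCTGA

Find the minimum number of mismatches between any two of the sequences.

5

Pairwise Hamming distances:
  Bracho_alba vs Hylo_minor: 9
  Bracho_alba vs Junco_borealis: 5
  Hylo_minor vs Junco_borealis: 11
The smallest is 5, between Bracho_alba and Junco_borealis.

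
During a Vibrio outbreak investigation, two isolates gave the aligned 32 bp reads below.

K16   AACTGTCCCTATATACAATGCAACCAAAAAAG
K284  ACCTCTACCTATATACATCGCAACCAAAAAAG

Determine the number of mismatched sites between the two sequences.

5

The sequences differ at positions 2 (A/C), 5 (G/C), 7 (C/A), 18 (A/T), 19 (T/C).
That gives 5 mismatches out of 32 aligned sites, so the Hamming distance is 5.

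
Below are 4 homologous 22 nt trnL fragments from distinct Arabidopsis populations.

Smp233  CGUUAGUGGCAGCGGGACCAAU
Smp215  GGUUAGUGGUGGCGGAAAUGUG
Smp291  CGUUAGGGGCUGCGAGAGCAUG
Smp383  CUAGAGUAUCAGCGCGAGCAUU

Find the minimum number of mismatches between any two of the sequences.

Pairwise Hamming distances:
  Smp233 vs Smp215: 9
  Smp233 vs Smp291: 6
  Smp233 vs Smp383: 8
  Smp215 vs Smp291: 9
  Smp215 vs Smp383: 14
  Smp291 vs Smp383: 9
The smallest is 6, between Smp233 and Smp291.

6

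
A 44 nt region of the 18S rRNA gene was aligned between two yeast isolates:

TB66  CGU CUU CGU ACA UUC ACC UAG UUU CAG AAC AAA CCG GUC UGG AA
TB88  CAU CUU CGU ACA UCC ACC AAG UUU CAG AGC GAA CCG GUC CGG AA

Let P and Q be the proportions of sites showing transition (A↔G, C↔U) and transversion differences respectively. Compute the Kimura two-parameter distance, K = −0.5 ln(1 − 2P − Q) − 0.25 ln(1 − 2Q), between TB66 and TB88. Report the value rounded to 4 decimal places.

The sequences differ at positions 2 (G/A, transition), 14 (U/C, transition), 19 (U/A, transversion), 29 (A/G, transition), 31 (A/G, transition), 40 (U/C, transition).
Of the 6 differences, 5 transitions and 1 transversion over 44 sites: P = 5/44 = 0.113636, Q = 1/44 = 0.022727.
d = −0.5·ln(0.750001) − 0.25·ln(0.954546) = −0.5·(-0.287681) − 0.25·(-0.046519) = 0.1555.

0.1555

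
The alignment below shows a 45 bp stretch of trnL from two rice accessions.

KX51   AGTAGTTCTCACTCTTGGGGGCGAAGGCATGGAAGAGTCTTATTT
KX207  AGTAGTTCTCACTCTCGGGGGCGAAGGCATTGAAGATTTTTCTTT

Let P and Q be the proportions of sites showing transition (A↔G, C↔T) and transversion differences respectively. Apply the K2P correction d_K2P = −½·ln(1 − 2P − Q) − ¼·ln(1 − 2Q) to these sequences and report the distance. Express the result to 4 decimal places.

Mismatches occur at site 16 (T/C, transition), site 31 (G/T, transversion), site 37 (G/T, transversion), site 39 (C/T, transition), site 42 (A/C, transversion).
Of the 5 differences, 2 transitions and 3 transversions over 45 sites: P = 2/45 = 0.044444, Q = 3/45 = 0.066667.
d = −0.5·ln(0.844445) − 0.25·ln(0.866666) = −0.5·(-0.169076) − 0.25·(-0.143102) = 0.1203.

0.1203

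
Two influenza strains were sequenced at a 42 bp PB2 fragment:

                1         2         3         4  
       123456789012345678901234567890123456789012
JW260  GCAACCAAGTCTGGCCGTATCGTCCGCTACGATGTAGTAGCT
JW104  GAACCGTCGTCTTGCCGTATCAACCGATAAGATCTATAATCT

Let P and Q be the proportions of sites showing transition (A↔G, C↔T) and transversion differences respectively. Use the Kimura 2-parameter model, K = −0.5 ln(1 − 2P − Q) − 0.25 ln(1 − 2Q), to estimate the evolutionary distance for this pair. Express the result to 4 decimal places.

Differing sites — 2:C/A (Tv); 4:A/C (Tv); 6:C/G (Tv); 7:A/T (Tv); 8:A/C (Tv); 13:G/T (Tv); 22:G/A (Ti); 23:T/A (Tv); 27:C/A (Tv); 30:C/A (Tv); 34:G/C (Tv); 37:G/T (Tv); 38:T/A (Tv); 40:G/T (Tv).
Of the 14 differences, 1 transition and 13 transversions over 42 sites: P = 1/42 = 0.023810, Q = 13/42 = 0.309524.
d = −0.5·ln(0.642856) − 0.25·ln(0.380952) = −0.5·(-0.441835) − 0.25·(-0.965082) = 0.4622.

0.4622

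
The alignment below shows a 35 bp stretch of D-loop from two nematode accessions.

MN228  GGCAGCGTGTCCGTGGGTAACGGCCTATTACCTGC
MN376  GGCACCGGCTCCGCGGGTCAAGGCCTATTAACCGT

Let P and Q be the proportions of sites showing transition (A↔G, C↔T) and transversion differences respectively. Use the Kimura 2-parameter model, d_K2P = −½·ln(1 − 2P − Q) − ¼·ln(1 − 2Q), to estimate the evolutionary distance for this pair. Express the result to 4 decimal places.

Differing sites — 5:G/C (Tv); 8:T/G (Tv); 9:G/C (Tv); 14:T/C (Ti); 19:A/C (Tv); 21:C/A (Tv); 31:C/A (Tv); 33:T/C (Ti); 35:C/T (Ti).
Of the 9 differences, 3 transitions and 6 transversions over 35 sites: P = 3/35 = 0.085714, Q = 6/35 = 0.171429.
d = −0.5·ln(0.657143) − 0.25·ln(0.657142) = −0.5·(-0.419854) − 0.25·(-0.419855) = 0.3149.

0.3149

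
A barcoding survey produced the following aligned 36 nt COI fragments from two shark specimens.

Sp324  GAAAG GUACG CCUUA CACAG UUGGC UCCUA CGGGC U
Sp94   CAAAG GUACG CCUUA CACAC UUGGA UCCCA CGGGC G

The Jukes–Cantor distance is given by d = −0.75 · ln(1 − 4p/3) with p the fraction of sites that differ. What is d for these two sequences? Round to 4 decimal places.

Mismatches occur at site 1 (G/C), site 20 (G/C), site 25 (C/A), site 29 (U/C), site 36 (U/G).
p = 5/36 = 0.138889.
d = −0.75 · ln(1 − (4/3)·0.138889) = −0.75 · ln(0.814815) = −0.75 · (-0.204794) = 0.1536.

0.1536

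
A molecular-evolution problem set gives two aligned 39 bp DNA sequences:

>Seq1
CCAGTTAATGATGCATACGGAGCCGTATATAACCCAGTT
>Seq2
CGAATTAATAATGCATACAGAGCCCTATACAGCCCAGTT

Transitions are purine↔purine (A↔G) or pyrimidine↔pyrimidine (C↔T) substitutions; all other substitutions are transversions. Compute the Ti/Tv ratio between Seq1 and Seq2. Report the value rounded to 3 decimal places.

2.500

Differing sites — 2:C/G (Tv); 4:G/A (Ti); 10:G/A (Ti); 19:G/A (Ti); 25:G/C (Tv); 30:T/C (Ti); 32:A/G (Ti).
Of the 7 differences, 5 transitions and 2 transversions, so Ti/Tv = 5/2 = 2.500.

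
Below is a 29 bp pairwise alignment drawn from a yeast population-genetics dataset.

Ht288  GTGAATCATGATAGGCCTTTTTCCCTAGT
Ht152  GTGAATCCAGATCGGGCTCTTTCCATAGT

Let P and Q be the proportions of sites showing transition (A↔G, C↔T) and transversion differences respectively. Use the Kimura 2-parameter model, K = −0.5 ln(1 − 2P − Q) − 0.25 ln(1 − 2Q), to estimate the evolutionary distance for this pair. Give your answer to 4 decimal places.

Mismatches occur at site 8 (A/C, transversion), site 9 (T/A, transversion), site 13 (A/C, transversion), site 16 (C/G, transversion), site 19 (T/C, transition), site 25 (C/A, transversion).
Of the 6 differences, 1 transition and 5 transversions over 29 sites: P = 1/29 = 0.034483, Q = 5/29 = 0.172414.
d = −0.5·ln(0.758620) − 0.25·ln(0.655172) = −0.5·(-0.276254) − 0.25·(-0.422857) = 0.2438.

0.2438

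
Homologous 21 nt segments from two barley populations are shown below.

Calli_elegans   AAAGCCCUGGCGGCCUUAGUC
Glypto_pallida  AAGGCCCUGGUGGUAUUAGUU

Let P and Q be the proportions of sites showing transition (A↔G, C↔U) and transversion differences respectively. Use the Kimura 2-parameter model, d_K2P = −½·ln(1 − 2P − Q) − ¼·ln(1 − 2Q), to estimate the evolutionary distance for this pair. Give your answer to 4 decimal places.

0.3048

The sequences differ at positions 3 (A/G, transition), 11 (C/U, transition), 14 (C/U, transition), 15 (C/A, transversion), 21 (C/U, transition).
Of the 5 differences, 4 transitions and 1 transversion over 21 sites: P = 4/21 = 0.190476, Q = 1/21 = 0.047619.
d = −0.5·ln(0.571429) − 0.25·ln(0.904762) = −0.5·(-0.559615) − 0.25·(-0.100083) = 0.3048.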